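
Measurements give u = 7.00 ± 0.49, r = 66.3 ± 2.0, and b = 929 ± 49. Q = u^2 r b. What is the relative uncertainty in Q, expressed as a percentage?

15.3%

Products/powers → add relative errors in quadrature, weighted by exponent:
  (2·δu/u)² = (2×0.0700)² = 0.0196;  (1·δr/r)² = (1×0.0302)² = 0.000910;  (1·δb/b)² = (1×0.0527)² = 0.00278
δQ/Q = √(0.0233) = 0.153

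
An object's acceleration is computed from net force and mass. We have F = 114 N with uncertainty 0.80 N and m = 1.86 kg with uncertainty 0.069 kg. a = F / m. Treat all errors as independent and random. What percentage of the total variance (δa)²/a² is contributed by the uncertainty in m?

(δa/a)² = (1·δF/F)² + (-1·δm/m)²
  F term: (1×0.00702)² = 4.92e-05
  m term: (-1×0.0371)² = 0.00138
Total = 0.00143. Share from m = 0.00138/0.00143 = 0.965.

96.5%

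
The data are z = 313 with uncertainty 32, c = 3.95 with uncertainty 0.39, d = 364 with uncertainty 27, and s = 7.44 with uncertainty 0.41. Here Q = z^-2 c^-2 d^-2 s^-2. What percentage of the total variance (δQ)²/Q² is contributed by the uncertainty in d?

(δQ/Q)² = (-2·δz/z)² + (-2·δc/c)² + (-2·δd/d)² + (-2·δs/s)²
  z term: (-2×0.102)² = 0.0418
  c term: (-2×0.0987)² = 0.0390
  d term: (-2×0.0742)² = 0.0220
  s term: (-2×0.0551)² = 0.0121
Total = 0.115. Share from d = 0.0220/0.115 = 0.191.

19.1%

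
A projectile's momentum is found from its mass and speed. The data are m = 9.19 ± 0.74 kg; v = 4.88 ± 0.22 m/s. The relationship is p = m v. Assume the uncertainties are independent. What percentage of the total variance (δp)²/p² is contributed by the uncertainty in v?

23.9%

(δp/p)² = (1·δm/m)² + (1·δv/v)²
  m term: (1×0.0805)² = 0.00648
  v term: (1×0.0451)² = 0.00203
Total = 0.00852. Share from v = 0.00203/0.00852 = 0.239.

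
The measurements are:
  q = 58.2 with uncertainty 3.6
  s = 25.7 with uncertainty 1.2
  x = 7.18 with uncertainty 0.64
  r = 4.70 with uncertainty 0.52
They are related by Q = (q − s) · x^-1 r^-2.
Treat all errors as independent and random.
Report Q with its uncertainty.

Let u = q − s = 32.5. δu = √(δq² + δs²) = √(13.0 + 1.44) = 3.79, so δu/u = 0.117.
Q is then a monomial in u, x, r:
δQ/Q = √((δu/u)² + (-1·δx/x)² + (-2·δr/r)²) = √(0.0136 + 0.00795 + 0.0490) = 0.266
Q = 0.205, so δQ = 0.266 × 0.205 = 0.0544.

0.205 ± 0.0544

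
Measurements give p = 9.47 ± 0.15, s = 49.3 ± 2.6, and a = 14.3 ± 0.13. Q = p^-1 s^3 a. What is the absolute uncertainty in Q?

Products/powers → add relative errors in quadrature, weighted by exponent:
  (-1·δp/p)² = (-1×0.0158)² = 0.000251;  (3·δs/s)² = (3×0.0527)² = 0.0250;  (1·δa/a)² = (1×0.00909)² = 8.26e-05
δQ/Q = √(0.0254) = 0.159
Q = 1.81e+05, so δQ = 0.159 × 1.81e+05 = 28800.

28800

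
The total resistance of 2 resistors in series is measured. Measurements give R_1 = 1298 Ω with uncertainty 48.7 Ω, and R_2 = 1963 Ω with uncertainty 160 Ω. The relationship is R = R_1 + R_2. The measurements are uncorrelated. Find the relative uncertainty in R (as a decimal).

0.0513

For a sum/difference, combine absolute errors in quadrature:
  (δR_1)² = 2370;  (δR_2)² = 25600
δR = √(28000) = 167 Ω
R = 3261 Ω, so δR/R = 167/3261 = 0.0513.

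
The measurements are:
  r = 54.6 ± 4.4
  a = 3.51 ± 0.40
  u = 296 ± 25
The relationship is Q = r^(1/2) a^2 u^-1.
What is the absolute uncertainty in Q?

Relative error in a monomial: (δQ/Q)² = Σ (nᵢ · δxᵢ/xᵢ)².
  (½·δr/r)² = (0.5×0.0806)² = 0.00162;  (2·δa/a)² = (2×0.114)² = 0.0519;  (-1·δu/u)² = (-1×0.0845)² = 0.00713
δQ/Q = √(0.0607) = 0.246
Q = 0.308, so δQ = 0.246 × 0.308 = 0.0758.

0.0758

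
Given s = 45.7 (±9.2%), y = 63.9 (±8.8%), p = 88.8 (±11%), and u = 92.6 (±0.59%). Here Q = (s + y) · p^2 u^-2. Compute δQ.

Let w = s + y = 110. δw = √(δs² + δy²) = √(17.7 + 31.6) = 7.02, so δw/w = 0.0641.
Q is then a monomial in w, p, u:
δQ/Q = √((δw/w)² + (2·δp/p)² + (-2·δu/u)²) = √(0.00410 + 0.0484 + 0.000139) = 0.229
Q = 101, so δQ = 0.229 × 101 = 23.1.

23.1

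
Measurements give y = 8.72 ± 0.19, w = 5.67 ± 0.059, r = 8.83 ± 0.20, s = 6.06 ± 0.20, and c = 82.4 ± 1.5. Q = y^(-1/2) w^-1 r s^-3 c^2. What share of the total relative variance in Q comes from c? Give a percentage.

(δQ/Q)² = (−½·δy/y)² + (-1·δw/w)² + (1·δr/r)² + (-3·δs/s)² + (2·δc/c)²
  y term: (-0.5×0.0218)² = 0.000119
  w term: (-1×0.0104)² = 0.000108
  r term: (1×0.0227)² = 0.000513
  s term: (-3×0.0330)² = 0.00980
  c term: (2×0.0182)² = 0.00133
Total = 0.0119. Share from c = 0.00133/0.0119 = 0.112.

11.2%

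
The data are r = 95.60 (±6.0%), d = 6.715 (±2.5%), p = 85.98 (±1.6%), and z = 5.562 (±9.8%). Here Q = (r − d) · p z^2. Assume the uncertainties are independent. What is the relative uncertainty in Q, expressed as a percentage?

Let u = r − d = 88.88. δu = √(δr² + δd²) = √(32.9 + 0.0282) = 5.74, so δu/u = 0.0646.
Q is then a monomial in u, p, z:
δQ/Q = √((δu/u)² + (1·δp/p)² + (2·δz/z)²) = √(0.00417 + 0.000256 + 0.0384) = 0.207

20.7%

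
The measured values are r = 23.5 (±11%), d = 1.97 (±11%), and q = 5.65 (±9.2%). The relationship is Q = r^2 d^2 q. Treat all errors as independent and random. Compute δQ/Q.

0.324

Q is a product of powers, so relative uncertainties combine in quadrature:
  (2·δr/r)² = (2×0.110)² = 0.0484;  (2·δd/d)² = (2×0.110)² = 0.0484;  (1·δq/q)² = (1×0.0920)² = 0.00846
δQ/Q = √(0.105) = 0.324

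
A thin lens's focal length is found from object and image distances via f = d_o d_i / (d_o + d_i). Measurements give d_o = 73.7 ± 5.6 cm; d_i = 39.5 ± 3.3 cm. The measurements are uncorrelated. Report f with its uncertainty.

∂f/∂d_o = (d_i/(d_o+d_i))² = 0.122;  ∂f/∂d_i = (d_o/(d_o+d_i))² = 0.424
δf = √((∂f/∂d_o · δd_o)² + (∂f/∂d_i · δd_i)²) = √(0.465 + 1.96) = 1.56 cm
f = 25.7 cm.

25.7 ± 1.56 cm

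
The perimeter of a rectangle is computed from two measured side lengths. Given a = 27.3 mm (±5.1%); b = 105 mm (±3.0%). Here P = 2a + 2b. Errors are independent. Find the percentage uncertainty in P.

2.60%

P is a linear combination, so absolute uncertainties add in quadrature:
  (2·δa)² = 7.75;  (2·δb)² = 39.7
δP = √(47.4) = 6.89 mm
P = 265 mm, so δP/P = 6.89/265 = 0.0260.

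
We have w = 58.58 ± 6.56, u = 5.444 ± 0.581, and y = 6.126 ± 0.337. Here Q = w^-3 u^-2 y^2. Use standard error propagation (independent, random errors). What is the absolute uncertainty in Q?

2.6e-06

Products/powers → add relative errors in quadrature, weighted by exponent:
  (-3·δw/w)² = (-3×0.112)² = 0.113;  (-2·δu/u)² = (-2×0.107)² = 0.0456;  (2·δy/y)² = (2×0.0550)² = 0.0121
δQ/Q = √(0.171) = 0.413
Q = 6.299e-06, so δQ = 0.413 × 6.299e-06 = 2.6e-06.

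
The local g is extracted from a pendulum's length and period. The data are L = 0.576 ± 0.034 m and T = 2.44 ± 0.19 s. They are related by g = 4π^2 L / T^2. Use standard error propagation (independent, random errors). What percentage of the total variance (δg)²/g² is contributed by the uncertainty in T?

87.4%

(δg/g)² = (1·δL/L)² + (-2·δT/T)²
  L term: (1×0.0590)² = 0.00348
  T term: (-2×0.0779)² = 0.0243
Total = 0.0277. Share from T = 0.0243/0.0277 = 0.874.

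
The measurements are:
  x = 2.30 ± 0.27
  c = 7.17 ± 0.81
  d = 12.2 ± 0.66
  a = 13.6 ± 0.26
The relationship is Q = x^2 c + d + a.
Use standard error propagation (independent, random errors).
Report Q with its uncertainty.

63.7 ± 9.91

Let p = x^2·c = 37.9. δp/p = √((2·δx/x)² + (1·δc/c)²) = √(0.0551 + 0.0128) = 0.261, so δp = 9.88.
Q = p + d + a: δQ = √(δp² + δd² + δa²) = √(97.7 + 0.436 + 0.0676) = 9.91
Q = 63.7.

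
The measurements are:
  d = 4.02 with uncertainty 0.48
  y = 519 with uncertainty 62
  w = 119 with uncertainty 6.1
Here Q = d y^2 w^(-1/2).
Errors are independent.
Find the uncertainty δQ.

26600

Q is a product of powers, so relative uncertainties combine in quadrature:
  (1·δd/d)² = (1×0.119)² = 0.0143;  (2·δy/y)² = (2×0.119)² = 0.0571;  (−½·δw/w)² = (-0.5×0.0513)² = 0.000657
δQ/Q = √(0.0720) = 0.268
Q = 99300, so δQ = 0.268 × 99300 = 26600.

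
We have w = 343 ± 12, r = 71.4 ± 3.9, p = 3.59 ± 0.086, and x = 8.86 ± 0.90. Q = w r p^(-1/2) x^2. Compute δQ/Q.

Q is a product of powers, so relative uncertainties combine in quadrature:
  (1·δw/w)² = (1×0.0350)² = 0.00122;  (1·δr/r)² = (1×0.0546)² = 0.00298;  (−½·δp/p)² = (-0.5×0.0240)² = 0.000143;  (2·δx/x)² = (2×0.102)² = 0.0413
δQ/Q = √(0.0456) = 0.214

0.214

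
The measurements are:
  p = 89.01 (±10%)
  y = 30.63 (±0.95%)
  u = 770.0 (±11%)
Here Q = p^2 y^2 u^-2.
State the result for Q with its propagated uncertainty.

Each factor contributes (exponent × relative error)² to (δQ/Q)²:
  (2·δp/p)² = (2×0.100)² = 0.0400;  (2·δy/y)² = (2×0.00950)² = 0.000361;  (-2·δu/u)² = (-2×0.110)² = 0.0484
δQ/Q = √(0.0888) = 0.298
Q = 12.54, so δQ = 0.298 × 12.54 = 3.74.

12.54 ± 3.74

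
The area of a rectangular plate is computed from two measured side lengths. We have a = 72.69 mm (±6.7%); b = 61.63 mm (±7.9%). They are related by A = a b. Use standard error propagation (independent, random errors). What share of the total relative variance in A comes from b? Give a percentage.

(δA/A)² = (1·δa/a)² + (1·δb/b)²
  a term: (1×0.0670)² = 0.00449
  b term: (1×0.0790)² = 0.00624
Total = 0.0107. Share from b = 0.00624/0.0107 = 0.582.

58.2%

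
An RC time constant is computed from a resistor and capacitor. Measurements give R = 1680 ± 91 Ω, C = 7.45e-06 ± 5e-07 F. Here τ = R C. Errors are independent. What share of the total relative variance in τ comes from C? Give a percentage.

60.6%

(δτ/τ)² = (1·δR/R)² + (1·δC/C)²
  R term: (1×0.0542)² = 0.00293
  C term: (1×0.0671)² = 0.00450
Total = 0.00744. Share from C = 0.00450/0.00744 = 0.606.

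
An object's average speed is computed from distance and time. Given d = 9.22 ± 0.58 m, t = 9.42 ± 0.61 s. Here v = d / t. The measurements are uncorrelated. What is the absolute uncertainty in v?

0.0884 m/s

Each factor contributes (exponent × relative error)² to (δv/v)²:
  (1·δd/d)² = (1×0.0629)² = 0.00396;  (-1·δt/t)² = (-1×0.0648)² = 0.00419
δv/v = √(0.00815) = 0.0903
v = 0.979 m/s, so δv = 0.0903 × 0.979 = 0.0884 m/s.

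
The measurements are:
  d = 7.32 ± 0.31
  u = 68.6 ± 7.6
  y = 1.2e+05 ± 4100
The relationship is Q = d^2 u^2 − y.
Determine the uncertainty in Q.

60000

Let p = d^2·u^2 = 2.52e+05. δp/p = √((2·δd/d)² + (2·δu/u)²) = √(0.00717 + 0.0491) = 0.237, so δp = 59800.
Q = p − y: δQ = √(δp² + δy²) = √(3.58e+09 + 1.68e+07) = 60000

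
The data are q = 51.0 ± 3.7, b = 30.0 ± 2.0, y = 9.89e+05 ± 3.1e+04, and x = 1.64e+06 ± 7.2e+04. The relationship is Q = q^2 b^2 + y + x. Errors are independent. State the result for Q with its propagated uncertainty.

Let p = q^2·b^2 = 2.34e+06. δp/p = √((2·δq/q)² + (2·δb/b)²) = √(0.0211 + 0.0178) = 0.197, so δp = 4.61e+05.
Q = p + y + x: δQ = √(δp² + δy² + δx²) = √(2.13e+11 + 9.61e+08 + 5.18e+09) = 4.68e+05
Q = 4.97e+06.

(4.97 ± 0.468) × 10^6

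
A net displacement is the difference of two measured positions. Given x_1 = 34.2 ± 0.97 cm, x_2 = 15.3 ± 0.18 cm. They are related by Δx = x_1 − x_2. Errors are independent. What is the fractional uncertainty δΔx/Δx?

0.0522

Sums and differences: (δΔx)² = Σ (cᵢ δxᵢ)².
  (δx_1)² = 0.941;  (δx_2)² = 0.0324
δΔx = √(0.973) = 0.987 cm
Δx = 18.9 cm, so δΔx/Δx = 0.987/18.9 = 0.0522.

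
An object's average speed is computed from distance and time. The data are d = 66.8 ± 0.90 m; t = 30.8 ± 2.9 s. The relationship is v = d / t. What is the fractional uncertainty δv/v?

0.0951

Products/powers → add relative errors in quadrature, weighted by exponent:
  (1·δd/d)² = (1×0.0135)² = 0.000182;  (-1·δt/t)² = (-1×0.0942)² = 0.00887
δv/v = √(0.00905) = 0.0951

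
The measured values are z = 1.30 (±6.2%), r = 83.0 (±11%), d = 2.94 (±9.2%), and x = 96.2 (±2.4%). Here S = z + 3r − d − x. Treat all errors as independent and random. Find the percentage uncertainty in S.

Sums and differences: (δS)² = Σ (cᵢ δxᵢ)².
  (δz)² = 0.00650;  (3·δr)² = 750;  (δd)² = 0.0732;  (δx)² = 5.33
δS = √(756) = 27.5
S = 151, so δS/S = 27.5/151 = 0.182.

18.2%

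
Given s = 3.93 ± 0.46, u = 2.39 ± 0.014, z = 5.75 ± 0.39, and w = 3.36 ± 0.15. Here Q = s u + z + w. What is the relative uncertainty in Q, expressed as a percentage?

6.36%

Let p = s·u = 9.39. δp/p = √((1·δs/s)² + (1·δu/u)²) = √(0.0137 + 3.43e-05) = 0.117, so δp = 1.10.
Q = p + z + w: δQ = √(δp² + δz² + δw²) = √(1.21 + 0.152 + 0.0225) = 1.18
Q = 18.5, so δQ/Q = 1.18/18.5 = 0.0636.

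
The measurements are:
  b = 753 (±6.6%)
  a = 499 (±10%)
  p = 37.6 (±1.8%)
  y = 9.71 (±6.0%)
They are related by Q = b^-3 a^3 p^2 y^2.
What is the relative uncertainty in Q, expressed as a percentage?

Products/powers → add relative errors in quadrature, weighted by exponent:
  (-3·δb/b)² = (-3×0.0660)² = 0.0392;  (3·δa/a)² = (3×0.100)² = 0.0900;  (2·δp/p)² = (2×0.0180)² = 0.00130;  (2·δy/y)² = (2×0.0600)² = 0.0144
δQ/Q = √(0.145) = 0.381

38.1%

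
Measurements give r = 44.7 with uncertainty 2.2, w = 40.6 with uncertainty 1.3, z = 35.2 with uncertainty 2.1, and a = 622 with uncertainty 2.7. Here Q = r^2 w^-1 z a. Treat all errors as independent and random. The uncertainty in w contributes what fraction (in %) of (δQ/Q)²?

(δQ/Q)² = (2·δr/r)² + (-1·δw/w)² + (1·δz/z)² + (1·δa/a)²
  r term: (2×0.0492)² = 0.00969
  w term: (-1×0.0320)² = 0.00103
  z term: (1×0.0597)² = 0.00356
  a term: (1×0.00434)² = 1.88e-05
Total = 0.0143. Share from w = 0.00103/0.0143 = 0.0717.

7.17%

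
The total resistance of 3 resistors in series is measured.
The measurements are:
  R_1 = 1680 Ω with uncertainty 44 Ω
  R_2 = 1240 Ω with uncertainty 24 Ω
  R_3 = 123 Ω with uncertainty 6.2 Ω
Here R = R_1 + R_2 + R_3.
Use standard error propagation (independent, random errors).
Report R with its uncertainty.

R is a linear combination, so absolute uncertainties add in quadrature:
  (δR_1)² = 1940;  (δR_2)² = 576;  (δR_3)² = 38.4
δR = √(2550) = 50.5 Ω
R = 3040 Ω.

3040 ± 50.5 Ω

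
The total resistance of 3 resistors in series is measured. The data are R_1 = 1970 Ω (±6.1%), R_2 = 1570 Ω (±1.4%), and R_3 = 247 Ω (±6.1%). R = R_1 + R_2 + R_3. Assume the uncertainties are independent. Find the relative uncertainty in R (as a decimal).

R is a linear combination, so absolute uncertainties add in quadrature:
  (δR_1)² = 14400;  (δR_2)² = 483;  (δR_3)² = 227
δR = √(15200) = 123 Ω
R = 3790 Ω, so δR/R = 123/3790 = 0.0325.

0.0325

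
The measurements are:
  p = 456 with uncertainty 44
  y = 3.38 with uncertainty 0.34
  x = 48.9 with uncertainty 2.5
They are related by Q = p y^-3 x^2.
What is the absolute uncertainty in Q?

9400

Since Q is a product/quotient, work with relative uncertainties:
  (1·δp/p)² = (1×0.0965)² = 0.00931;  (-3·δy/y)² = (-3×0.101)² = 0.0911;  (2·δx/x)² = (2×0.0511)² = 0.0105
δQ/Q = √(0.111) = 0.333
Q = 28200, so δQ = 0.333 × 28200 = 9400.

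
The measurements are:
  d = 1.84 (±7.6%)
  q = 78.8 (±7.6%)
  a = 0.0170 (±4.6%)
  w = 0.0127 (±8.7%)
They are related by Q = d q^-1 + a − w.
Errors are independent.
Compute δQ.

Let p = d·q^-1 = 0.0234. δp/p = √((1·δd/d)² + (-1·δq/q)²) = √(0.00578 + 0.00578) = 0.107, so δp = 0.00251.
Q = p + a − w: δQ = √(δp² + δa² + δw²) = √(6.3e-06 + 6.12e-07 + 1.22e-06) = 0.00285

0.00285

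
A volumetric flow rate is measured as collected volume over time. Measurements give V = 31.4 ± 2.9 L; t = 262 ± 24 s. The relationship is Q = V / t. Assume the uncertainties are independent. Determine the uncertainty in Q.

0.0156 L/s

Relative error in a monomial: (δQ/Q)² = Σ (nᵢ · δxᵢ/xᵢ)².
  (1·δV/V)² = (1×0.0924)² = 0.00853;  (-1·δt/t)² = (-1×0.0916)² = 0.00839
δQ/Q = √(0.0169) = 0.130
Q = 0.120 L/s, so δQ = 0.130 × 0.120 = 0.0156 L/s.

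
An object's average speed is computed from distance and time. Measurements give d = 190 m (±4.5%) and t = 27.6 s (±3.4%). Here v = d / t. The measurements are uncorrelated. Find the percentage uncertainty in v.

5.64%

Products/powers → add relative errors in quadrature, weighted by exponent:
  (1·δd/d)² = (1×0.0450)² = 0.00202;  (-1·δt/t)² = (-1×0.0340)² = 0.00116
δv/v = √(0.00318) = 0.0564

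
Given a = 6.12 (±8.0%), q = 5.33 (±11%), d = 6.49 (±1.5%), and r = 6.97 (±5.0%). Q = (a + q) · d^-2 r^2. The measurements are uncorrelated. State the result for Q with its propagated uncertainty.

Let u = a + q = 11.4. δu = √(δa² + δq²) = √(0.240 + 0.344) = 0.764, so δu/u = 0.0667.
Q is then a monomial in u, d, r:
δQ/Q = √((δu/u)² + (-2·δd/d)² + (2·δr/r)²) = √(0.00445 + 0.000900 + 0.0100) = 0.124
Q = 13.2, so δQ = 0.124 × 13.2 = 1.64.

13.2 ± 1.64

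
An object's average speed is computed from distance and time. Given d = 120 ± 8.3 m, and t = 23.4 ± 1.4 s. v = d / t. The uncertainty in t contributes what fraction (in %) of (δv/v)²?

42.8%

(δv/v)² = (1·δd/d)² + (-1·δt/t)²
  d term: (1×0.0692)² = 0.00478
  t term: (-1×0.0598)² = 0.00358
Total = 0.00836. Share from t = 0.00358/0.00836 = 0.428.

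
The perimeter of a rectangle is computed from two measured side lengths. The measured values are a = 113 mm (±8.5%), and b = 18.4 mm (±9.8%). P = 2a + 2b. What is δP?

19.5 mm

Sums and differences: (δP)² = Σ (cᵢ δxᵢ)².
  (2·δa)² = 369;  (2·δb)² = 13.0
δP = √(382) = 19.5 mm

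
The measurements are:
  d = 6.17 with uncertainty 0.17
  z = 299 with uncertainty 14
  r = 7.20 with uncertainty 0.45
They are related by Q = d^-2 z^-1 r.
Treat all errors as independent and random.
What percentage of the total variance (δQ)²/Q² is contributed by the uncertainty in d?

(δQ/Q)² = (-2·δd/d)² + (-1·δz/z)² + (1·δr/r)²
  d term: (-2×0.0276)² = 0.00304
  z term: (-1×0.0468)² = 0.00219
  r term: (1×0.0625)² = 0.00391
Total = 0.00914. Share from d = 0.00304/0.00914 = 0.332.

33.2%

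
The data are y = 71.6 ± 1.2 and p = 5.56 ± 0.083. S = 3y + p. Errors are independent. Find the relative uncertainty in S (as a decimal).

Absolute uncertainties add in quadrature for a linear combination:
  (3·δy)² = 13.0;  (δp)² = 0.00689
δS = √(13.0) = 3.60
S = 220, so δS/S = 3.60/220 = 0.0163.

0.0163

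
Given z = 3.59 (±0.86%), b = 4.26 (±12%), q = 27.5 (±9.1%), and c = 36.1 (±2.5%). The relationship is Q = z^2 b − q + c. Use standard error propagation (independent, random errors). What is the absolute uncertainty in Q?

7.17

Let p = z^2·b = 54.9. δp/p = √((2·δz/z)² + (1·δb/b)²) = √(0.000296 + 0.0144) = 0.121, so δp = 6.66.
Q = p − q + c: δQ = √(δp² + δq² + δc²) = √(44.3 + 6.26 + 0.815) = 7.17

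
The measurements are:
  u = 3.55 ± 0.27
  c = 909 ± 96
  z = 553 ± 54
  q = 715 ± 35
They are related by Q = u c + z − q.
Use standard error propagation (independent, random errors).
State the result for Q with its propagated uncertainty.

Let p = u·c = 3230. δp/p = √((1·δu/u)² + (1·δc/c)²) = √(0.00578 + 0.0112) = 0.130, so δp = 420.
Q = p + z − q: δQ = √(δp² + δz² + δq²) = √(1.76e+05 + 2920 + 1220) = 425
Q = 3060.

3060 ± 425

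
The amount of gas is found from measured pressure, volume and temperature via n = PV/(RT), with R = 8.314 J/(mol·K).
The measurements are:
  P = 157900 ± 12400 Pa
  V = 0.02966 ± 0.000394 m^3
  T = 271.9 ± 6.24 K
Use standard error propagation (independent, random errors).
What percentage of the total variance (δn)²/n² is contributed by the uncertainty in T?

(δn/n)² = (1·δP/P)² + (1·δV/V)² + (-1·δT/T)²
  P term: (1×0.0785)² = 0.00617
  V term: (1×0.0133)² = 0.000176
  T term: (-1×0.0229)² = 0.000527
Total = 0.00687. Share from T = 0.000527/0.00687 = 0.0767.

7.67%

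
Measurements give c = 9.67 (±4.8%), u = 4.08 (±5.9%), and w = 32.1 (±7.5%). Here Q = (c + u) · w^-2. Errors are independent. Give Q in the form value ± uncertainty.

0.0133 ± 0.00206

Let h = c + u = 13.8. δh = √(δc² + δu²) = √(0.215 + 0.0579) = 0.523, so δh/h = 0.0380.
Q is then a monomial in h, w:
δQ/Q = √((δh/h)² + (-2·δw/w)²) = √(0.00145 + 0.0225) = 0.155
Q = 0.0133, so δQ = 0.155 × 0.0133 = 0.00206.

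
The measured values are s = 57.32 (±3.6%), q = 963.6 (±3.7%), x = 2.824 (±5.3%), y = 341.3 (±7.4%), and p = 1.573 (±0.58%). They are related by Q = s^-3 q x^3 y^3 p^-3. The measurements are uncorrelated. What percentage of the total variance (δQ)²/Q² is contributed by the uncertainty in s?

(δQ/Q)² = (-3·δs/s)² + (1·δq/q)² + (3·δx/x)² + (3·δy/y)² + (-3·δp/p)²
  s term: (-3×0.0360)² = 0.0117
  q term: (1×0.0370)² = 0.00137
  x term: (3×0.0530)² = 0.0253
  y term: (3×0.0740)² = 0.0493
  p term: (-3×0.00580)² = 0.000303
Total = 0.0879. Share from s = 0.0117/0.0879 = 0.133.

13.3%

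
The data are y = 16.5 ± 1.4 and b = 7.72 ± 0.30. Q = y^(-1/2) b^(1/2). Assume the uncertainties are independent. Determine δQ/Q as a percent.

4.67%

Relative error in a monomial: (δQ/Q)² = Σ (nᵢ · δxᵢ/xᵢ)².
  (−½·δy/y)² = (-0.5×0.0848)² = 0.00180;  (½·δb/b)² = (0.5×0.0389)² = 0.000378
δQ/Q = √(0.00218) = 0.0467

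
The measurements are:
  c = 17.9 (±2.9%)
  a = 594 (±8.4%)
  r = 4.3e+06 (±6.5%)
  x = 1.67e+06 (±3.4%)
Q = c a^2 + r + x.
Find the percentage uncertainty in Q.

9.07%

Let p = c·a^2 = 6.32e+06. δp/p = √((1·δc/c)² + (2·δa/a)²) = √(0.000841 + 0.0282) = 0.170, so δp = 1.08e+06.
Q = p + r + x: δQ = √(δp² + δr² + δx²) = √(1.16e+12 + 7.81e+10 + 3.22e+09) = 1.11e+06
Q = 1.23e+07, so δQ/Q = 1.11e+06/1.23e+07 = 0.0907.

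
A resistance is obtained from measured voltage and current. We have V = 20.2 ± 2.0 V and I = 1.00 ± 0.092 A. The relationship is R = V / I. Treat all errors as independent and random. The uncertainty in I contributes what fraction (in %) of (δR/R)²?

(δR/R)² = (1·δV/V)² + (-1·δI/I)²
  V term: (1×0.0990)² = 0.00980
  I term: (-1×0.0920)² = 0.00846
Total = 0.0183. Share from I = 0.00846/0.0183 = 0.463.

46.3%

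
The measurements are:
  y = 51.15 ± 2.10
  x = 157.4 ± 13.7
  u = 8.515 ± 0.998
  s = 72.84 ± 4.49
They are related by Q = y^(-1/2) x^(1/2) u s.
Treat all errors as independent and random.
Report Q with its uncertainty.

Each factor contributes (exponent × relative error)² to (δQ/Q)²:
  (−½·δy/y)² = (-0.5×0.0411)² = 0.000421;  (½·δx/x)² = (0.5×0.0870)² = 0.00189;  (1·δu/u)² = (1×0.117)² = 0.0137;  (1·δs/s)² = (1×0.0616)² = 0.00380
δQ/Q = √(0.0199) = 0.141
Q = 1088, so δQ = 0.141 × 1088 = 153.

1088 ± 153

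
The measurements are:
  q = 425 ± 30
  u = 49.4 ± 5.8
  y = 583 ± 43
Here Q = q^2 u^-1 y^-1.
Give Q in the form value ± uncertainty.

For a monomial Q ∝ q^2, u^-1, y^-1, fractional errors add in quadrature:
  (2·δq/q)² = (2×0.0706)² = 0.0199;  (-1·δu/u)² = (-1×0.117)² = 0.0138;  (-1·δy/y)² = (-1×0.0738)² = 0.00544
δQ/Q = √(0.0392) = 0.198
Q = 6.27, so δQ = 0.198 × 6.27 = 1.24.

6.27 ± 1.24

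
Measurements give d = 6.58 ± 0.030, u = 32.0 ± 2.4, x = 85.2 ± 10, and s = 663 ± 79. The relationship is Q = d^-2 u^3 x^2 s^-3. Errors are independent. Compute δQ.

Since Q is a product/quotient, work with relative uncertainties:
  (-2·δd/d)² = (-2×0.00456)² = 8.31e-05;  (3·δu/u)² = (3×0.0750)² = 0.0506;  (2·δx/x)² = (2×0.117)² = 0.0551;  (-3·δs/s)² = (-3×0.119)² = 0.128
δQ/Q = √(0.234) = 0.483
Q = 0.0189, so δQ = 0.483 × 0.0189 = 0.00911.

0.00911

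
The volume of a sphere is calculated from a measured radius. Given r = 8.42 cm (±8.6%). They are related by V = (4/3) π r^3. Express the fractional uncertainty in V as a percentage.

V ∝ r^3, so δV/V = |3| · δr/r = 3 × 0.0860 = 0.258.

25.8%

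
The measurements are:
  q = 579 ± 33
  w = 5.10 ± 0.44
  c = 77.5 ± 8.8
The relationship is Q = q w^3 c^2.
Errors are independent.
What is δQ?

1.61e+08

Since Q is a product/quotient, work with relative uncertainties:
  (1·δq/q)² = (1×0.0570)² = 0.00325;  (3·δw/w)² = (3×0.0863)² = 0.0670;  (2·δc/c)² = (2×0.114)² = 0.0516
δQ/Q = √(0.122) = 0.349
Q = 4.61e+08, so δQ = 0.349 × 4.61e+08 = 1.61e+08.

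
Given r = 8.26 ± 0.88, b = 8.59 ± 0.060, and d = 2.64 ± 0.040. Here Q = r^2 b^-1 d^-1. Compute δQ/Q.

Since Q is a product/quotient, work with relative uncertainties:
  (2·δr/r)² = (2×0.107)² = 0.0454;  (-1·δb/b)² = (-1×0.00698)² = 4.88e-05;  (-1·δd/d)² = (-1×0.0152)² = 0.000230
δQ/Q = √(0.0457) = 0.214

0.214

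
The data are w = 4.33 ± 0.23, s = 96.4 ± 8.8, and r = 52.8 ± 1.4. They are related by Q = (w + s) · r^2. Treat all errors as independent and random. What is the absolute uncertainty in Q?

28700

Let u = w + s = 101. δu = √(δw² + δs²) = √(0.0529 + 77.4) = 8.80, so δu/u = 0.0874.
Q is then a monomial in u, r:
δQ/Q = √((δu/u)² + (2·δr/r)²) = √(0.00764 + 0.00281) = 0.102
Q = 2.81e+05, so δQ = 0.102 × 2.81e+05 = 28700.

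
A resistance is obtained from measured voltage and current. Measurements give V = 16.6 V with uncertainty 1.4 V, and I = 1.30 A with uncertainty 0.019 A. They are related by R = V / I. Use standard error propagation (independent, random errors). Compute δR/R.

0.0856

Relative error in a monomial: (δR/R)² = Σ (nᵢ · δxᵢ/xᵢ)².
  (1·δV/V)² = (1×0.0843)² = 0.00711;  (-1·δI/I)² = (-1×0.0146)² = 0.000214
δR/R = √(0.00733) = 0.0856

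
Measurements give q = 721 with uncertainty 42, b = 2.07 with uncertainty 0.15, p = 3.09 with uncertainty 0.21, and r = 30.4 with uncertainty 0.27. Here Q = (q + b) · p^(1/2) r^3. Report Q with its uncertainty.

(3.57 ± 0.258) × 10^7

Let u = q + b = 723. δu = √(δq² + δb²) = √(1760 + 0.0225) = 42.0, so δu/u = 0.0581.
Q is then a monomial in u, p, r:
δQ/Q = √((δu/u)² + (½·δp/p)² + (3·δr/r)²) = √(0.00337 + 0.00115 + 0.000710) = 0.0724
Q = 3.57e+07, so δQ = 0.0724 × 3.57e+07 = 2.58e+06.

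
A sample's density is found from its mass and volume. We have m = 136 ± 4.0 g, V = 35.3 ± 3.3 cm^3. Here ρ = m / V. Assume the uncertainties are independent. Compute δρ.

0.378 g/cm^3

Products/powers → add relative errors in quadrature, weighted by exponent:
  (1·δm/m)² = (1×0.0294)² = 0.000865;  (-1·δV/V)² = (-1×0.0935)² = 0.00874
δρ/ρ = √(0.00960) = 0.0980
ρ = 3.85 g/cm^3, so δρ = 0.0980 × 3.85 = 0.378 g/cm^3.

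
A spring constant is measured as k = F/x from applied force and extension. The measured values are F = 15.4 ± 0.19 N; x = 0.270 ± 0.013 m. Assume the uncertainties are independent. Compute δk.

2.83 N/m

Products/powers → add relative errors in quadrature, weighted by exponent:
  (1·δF/F)² = (1×0.0123)² = 0.000152;  (-1·δx/x)² = (-1×0.0481)² = 0.00232
δk/k = √(0.00247) = 0.0497
k = 57.0 N/m, so δk = 0.0497 × 57.0 = 2.83 N/m.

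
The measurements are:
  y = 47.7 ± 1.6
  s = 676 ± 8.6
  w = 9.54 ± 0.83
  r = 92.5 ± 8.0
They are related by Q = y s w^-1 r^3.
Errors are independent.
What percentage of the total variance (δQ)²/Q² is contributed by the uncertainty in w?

(δQ/Q)² = (1·δy/y)² + (1·δs/s)² + (-1·δw/w)² + (3·δr/r)²
  y term: (1×0.0335)² = 0.00113
  s term: (1×0.0127)² = 0.000162
  w term: (-1×0.0870)² = 0.00757
  r term: (3×0.0865)² = 0.0673
Total = 0.0762. Share from w = 0.00757/0.0762 = 0.0994.

9.94%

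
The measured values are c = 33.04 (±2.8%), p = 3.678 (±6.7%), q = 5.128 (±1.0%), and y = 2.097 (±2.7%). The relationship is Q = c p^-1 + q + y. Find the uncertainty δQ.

0.657

Let w = c·p^-1 = 8.983. δw/w = √((1·δc/c)² + (-1·δp/p)²) = √(0.000784 + 0.00449) = 0.0726, so δw = 0.652.
Q = w + q + y: δQ = √(δw² + δq² + δy²) = √(0.426 + 0.00263 + 0.00321) = 0.657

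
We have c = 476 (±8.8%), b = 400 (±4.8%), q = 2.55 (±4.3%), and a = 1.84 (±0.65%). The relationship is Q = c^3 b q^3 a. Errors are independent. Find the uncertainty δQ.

Since Q is a product/quotient, work with relative uncertainties:
  (3·δc/c)² = (3×0.0880)² = 0.0697;  (1·δb/b)² = (1×0.0480)² = 0.00230;  (3·δq/q)² = (3×0.0430)² = 0.0166;  (1·δa/a)² = (1×0.00650)² = 4.23e-05
δQ/Q = √(0.0887) = 0.298
Q = 1.32e+12, so δQ = 0.298 × 1.32e+12 = 3.92e+11.

3.92e+11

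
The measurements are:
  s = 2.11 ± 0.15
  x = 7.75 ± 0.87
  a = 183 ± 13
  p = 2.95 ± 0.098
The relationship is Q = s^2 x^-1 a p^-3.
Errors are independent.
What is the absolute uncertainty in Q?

0.895

Relative error in a monomial: (δQ/Q)² = Σ (nᵢ · δxᵢ/xᵢ)².
  (2·δs/s)² = (2×0.0711)² = 0.0202;  (-1·δx/x)² = (-1×0.112)² = 0.0126;  (1·δa/a)² = (1×0.0710)² = 0.00505;  (-3·δp/p)² = (-3×0.0332)² = 0.00993
δQ/Q = √(0.0478) = 0.219
Q = 4.09, so δQ = 0.219 × 4.09 = 0.895.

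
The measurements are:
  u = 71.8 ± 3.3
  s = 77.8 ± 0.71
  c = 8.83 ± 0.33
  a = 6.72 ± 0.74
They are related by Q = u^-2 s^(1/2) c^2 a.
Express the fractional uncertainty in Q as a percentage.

For a monomial Q ∝ u^-2, s^(1/2), c^2, a, fractional errors add in quadrature:
  (-2·δu/u)² = (-2×0.0460)² = 0.00845;  (½·δs/s)² = (0.5×0.00913)² = 2.08e-05;  (2·δc/c)² = (2×0.0374)² = 0.00559;  (1·δa/a)² = (1×0.110)² = 0.0121
δQ/Q = √(0.0262) = 0.162

16.2%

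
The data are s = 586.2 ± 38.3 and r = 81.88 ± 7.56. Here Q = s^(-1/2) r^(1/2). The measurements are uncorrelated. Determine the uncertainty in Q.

Relative error in a monomial: (δQ/Q)² = Σ (nᵢ · δxᵢ/xᵢ)².
  (−½·δs/s)² = (-0.5×0.0653)² = 0.00107;  (½·δr/r)² = (0.5×0.0923)² = 0.00213
δQ/Q = √(0.00320) = 0.0566
Q = 0.3737, so δQ = 0.0566 × 0.3737 = 0.0211.

0.0211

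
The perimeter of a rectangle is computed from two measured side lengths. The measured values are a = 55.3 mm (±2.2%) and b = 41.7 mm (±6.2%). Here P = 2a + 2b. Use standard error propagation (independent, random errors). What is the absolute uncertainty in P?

Each term contributes (cᵢ δxᵢ)² to (δP)²:
  (2·δa)² = 5.92;  (2·δb)² = 26.7
δP = √(32.7) = 5.71 mm

5.71 mm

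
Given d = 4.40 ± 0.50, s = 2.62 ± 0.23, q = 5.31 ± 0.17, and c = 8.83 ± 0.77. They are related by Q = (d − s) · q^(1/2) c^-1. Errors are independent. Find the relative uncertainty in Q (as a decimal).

Let u = d − s = 1.78. δu = √(δd² + δs²) = √(0.250 + 0.0529) = 0.550, so δu/u = 0.309.
Q is then a monomial in u, q, c:
δQ/Q = √((δu/u)² + (½·δq/q)² + (-1·δc/c)²) = √(0.0956 + 0.000256 + 0.00760) = 0.322

0.322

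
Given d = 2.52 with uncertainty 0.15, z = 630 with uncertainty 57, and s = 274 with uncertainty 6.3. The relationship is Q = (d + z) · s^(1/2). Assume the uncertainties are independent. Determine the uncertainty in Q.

Let u = d + z = 633. δu = √(δd² + δz²) = √(0.0225 + 3250) = 57.0, so δu/u = 0.0901.
Q is then a monomial in u, s:
δQ/Q = √((δu/u)² + (½·δs/s)²) = √(0.00812 + 0.000132) = 0.0908
Q = 10500, so δQ = 0.0908 × 10500 = 951.

951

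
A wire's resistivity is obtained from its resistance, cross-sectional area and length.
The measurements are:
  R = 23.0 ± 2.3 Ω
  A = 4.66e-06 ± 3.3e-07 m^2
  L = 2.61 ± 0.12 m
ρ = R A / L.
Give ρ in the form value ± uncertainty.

(4.11 ± 0.537) × 10^-5 Ω·m

Since ρ is a product/quotient, work with relative uncertainties:
  (1·δR/R)² = (1×0.100)² = 0.0100;  (1·δA/A)² = (1×0.0708)² = 0.00501;  (-1·δL/L)² = (-1×0.0460)² = 0.00211
δρ/ρ = √(0.0171) = 0.131
ρ = 4.11e-05 Ω·m, so δρ = 0.131 × 4.11e-05 = 5.37e-06 Ω·m.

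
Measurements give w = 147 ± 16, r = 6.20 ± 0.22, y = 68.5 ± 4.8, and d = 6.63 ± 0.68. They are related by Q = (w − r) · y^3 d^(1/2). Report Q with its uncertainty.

Let u = w − r = 141. δu = √(δw² + δr²) = √(256 + 0.0484) = 16.0, so δu/u = 0.114.
Q is then a monomial in u, y, d:
δQ/Q = √((δu/u)² + (3·δy/y)² + (½·δd/d)²) = √(0.0129 + 0.0442 + 0.00263) = 0.244
Q = 1.17e+08, so δQ = 0.244 × 1.17e+08 = 2.85e+07.

(1.17 ± 0.285) × 10^8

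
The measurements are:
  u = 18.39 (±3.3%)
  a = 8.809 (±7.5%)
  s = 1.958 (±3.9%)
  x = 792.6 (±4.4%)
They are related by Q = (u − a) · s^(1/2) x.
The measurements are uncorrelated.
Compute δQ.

Let w = u − a = 9.581. δw = √(δu² + δa²) = √(0.368 + 0.436) = 0.897, so δw/w = 0.0936.
Q is then a monomial in w, s, x:
δQ/Q = √((δw/w)² + (½·δs/s)² + (1·δx/x)²) = √(0.00877 + 0.000380 + 0.00194) = 0.105
Q = 10630, so δQ = 0.105 × 10630 = 1120.

1120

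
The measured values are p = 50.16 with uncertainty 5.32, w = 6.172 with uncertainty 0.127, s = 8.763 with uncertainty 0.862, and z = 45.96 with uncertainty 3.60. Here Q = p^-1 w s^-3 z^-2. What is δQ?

3.04e-08

Each factor contributes (exponent × relative error)² to (δQ/Q)²:
  (-1·δp/p)² = (-1×0.106)² = 0.0112;  (1·δw/w)² = (1×0.0206)² = 0.000423;  (-3·δs/s)² = (-3×0.0984)² = 0.0871;  (-2·δz/z)² = (-2×0.0783)² = 0.0245
δQ/Q = √(0.123) = 0.351
Q = 8.657e-08, so δQ = 0.351 × 8.657e-08 = 3.04e-08.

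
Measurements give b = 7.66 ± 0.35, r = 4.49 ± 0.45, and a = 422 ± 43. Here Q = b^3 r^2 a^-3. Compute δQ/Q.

For a monomial Q ∝ b^3, r^2, a^-3, fractional errors add in quadrature:
  (3·δb/b)² = (3×0.0457)² = 0.0188;  (2·δr/r)² = (2×0.100)² = 0.0402;  (-3·δa/a)² = (-3×0.102)² = 0.0934
δQ/Q = √(0.152) = 0.390

0.390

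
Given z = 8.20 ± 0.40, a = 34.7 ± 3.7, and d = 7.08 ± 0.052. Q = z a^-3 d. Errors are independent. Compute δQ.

Each factor contributes (exponent × relative error)² to (δQ/Q)²:
  (1·δz/z)² = (1×0.0488)² = 0.00238;  (-3·δa/a)² = (-3×0.107)² = 0.102;  (1·δd/d)² = (1×0.00734)² = 5.39e-05
δQ/Q = √(0.105) = 0.324
Q = 0.00139, so δQ = 0.324 × 0.00139 = 0.000450.

0.000450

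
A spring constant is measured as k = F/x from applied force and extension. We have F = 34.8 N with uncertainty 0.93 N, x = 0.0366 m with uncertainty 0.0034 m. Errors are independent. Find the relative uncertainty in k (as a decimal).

0.0967

Since k is a product/quotient, work with relative uncertainties:
  (1·δF/F)² = (1×0.0267)² = 0.000714;  (-1·δx/x)² = (-1×0.0929)² = 0.00863
δk/k = √(0.00934) = 0.0967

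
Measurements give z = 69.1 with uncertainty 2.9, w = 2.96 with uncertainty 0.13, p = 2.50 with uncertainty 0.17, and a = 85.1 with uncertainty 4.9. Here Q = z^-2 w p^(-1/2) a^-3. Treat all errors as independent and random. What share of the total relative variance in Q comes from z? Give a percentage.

17.6%

(δQ/Q)² = (-2·δz/z)² + (1·δw/w)² + (−½·δp/p)² + (-3·δa/a)²
  z term: (-2×0.0420)² = 0.00705
  w term: (1×0.0439)² = 0.00193
  p term: (-0.5×0.0680)² = 0.00116
  a term: (-3×0.0576)² = 0.0298
Total = 0.0400. Share from z = 0.00705/0.0400 = 0.176.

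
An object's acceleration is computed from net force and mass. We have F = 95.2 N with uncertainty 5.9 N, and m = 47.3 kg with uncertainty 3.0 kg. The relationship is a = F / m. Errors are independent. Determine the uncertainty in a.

Each factor contributes (exponent × relative error)² to (δa/a)²:
  (1·δF/F)² = (1×0.0620)² = 0.00384;  (-1·δm/m)² = (-1×0.0634)² = 0.00402
δa/a = √(0.00786) = 0.0887
a = 2.01 m/s^2, so δa = 0.0887 × 2.01 = 0.178 m/s^2.

0.178 m/s^2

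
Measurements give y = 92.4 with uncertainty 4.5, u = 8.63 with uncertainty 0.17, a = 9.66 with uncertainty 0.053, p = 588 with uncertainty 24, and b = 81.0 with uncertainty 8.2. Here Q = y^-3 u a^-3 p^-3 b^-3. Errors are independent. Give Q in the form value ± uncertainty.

Each factor contributes (exponent × relative error)² to (δQ/Q)²:
  (-3·δy/y)² = (-3×0.0487)² = 0.0213;  (1·δu/u)² = (1×0.0197)² = 0.000388;  (-3·δa/a)² = (-3×0.00549)² = 0.000271;  (-3·δp/p)² = (-3×0.0408)² = 0.0150;  (-3·δb/b)² = (-3×0.101)² = 0.0922
δQ/Q = √(0.129) = 0.359
Q = 1.12e-22, so δQ = 0.359 × 1.12e-22 = 4.04e-23.

(1.12 ± 0.404) × 10^-22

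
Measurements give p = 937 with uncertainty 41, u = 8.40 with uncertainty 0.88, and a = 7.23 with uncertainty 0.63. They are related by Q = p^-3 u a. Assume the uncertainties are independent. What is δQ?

Since Q is a product/quotient, work with relative uncertainties:
  (-3·δp/p)² = (-3×0.0438)² = 0.0172;  (1·δu/u)² = (1×0.105)² = 0.0110;  (1·δa/a)² = (1×0.0871)² = 0.00759
δQ/Q = √(0.0358) = 0.189
Q = 7.38e-08, so δQ = 0.189 × 7.38e-08 = 1.4e-08.

1.4e-08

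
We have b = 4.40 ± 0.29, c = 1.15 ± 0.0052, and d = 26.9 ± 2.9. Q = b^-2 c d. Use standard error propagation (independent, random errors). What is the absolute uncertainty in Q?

0.272

Each factor contributes (exponent × relative error)² to (δQ/Q)²:
  (-2·δb/b)² = (-2×0.0659)² = 0.0174;  (1·δc/c)² = (1×0.00452)² = 2.04e-05;  (1·δd/d)² = (1×0.108)² = 0.0116
δQ/Q = √(0.0290) = 0.170
Q = 1.60, so δQ = 0.170 × 1.60 = 0.272.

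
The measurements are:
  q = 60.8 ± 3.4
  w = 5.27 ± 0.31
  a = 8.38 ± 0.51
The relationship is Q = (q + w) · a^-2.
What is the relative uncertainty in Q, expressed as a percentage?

Let u = q + w = 66.1. δu = √(δq² + δw²) = √(11.6 + 0.0961) = 3.41, so δu/u = 0.0517.
Q is then a monomial in u, a:
δQ/Q = √((δu/u)² + (-2·δa/a)²) = √(0.00267 + 0.0148) = 0.132

13.2%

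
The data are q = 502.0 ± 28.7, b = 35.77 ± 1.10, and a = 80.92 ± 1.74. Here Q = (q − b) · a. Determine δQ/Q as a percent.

Let u = q − b = 466.2. δu = √(δq² + δb²) = √(824 + 1.21) = 28.7, so δu/u = 0.0616.
Q is then a monomial in u, a:
δQ/Q = √((δu/u)² + (1·δa/a)²) = √(0.00379 + 0.000462) = 0.0652

6.52%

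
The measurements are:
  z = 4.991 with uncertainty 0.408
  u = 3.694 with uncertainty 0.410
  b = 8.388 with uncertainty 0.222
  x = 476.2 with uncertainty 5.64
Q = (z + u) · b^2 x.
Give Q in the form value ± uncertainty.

291000 ± 25000

Let w = z + u = 8.685. δw = √(δz² + δu²) = √(0.166 + 0.168) = 0.578, so δw/w = 0.0666.
Q is then a monomial in w, b, x:
δQ/Q = √((δw/w)² + (2·δb/b)² + (1·δx/x)²) = √(0.00444 + 0.00280 + 0.000140) = 0.0859
Q = 291000, so δQ = 0.0859 × 291000 = 25000.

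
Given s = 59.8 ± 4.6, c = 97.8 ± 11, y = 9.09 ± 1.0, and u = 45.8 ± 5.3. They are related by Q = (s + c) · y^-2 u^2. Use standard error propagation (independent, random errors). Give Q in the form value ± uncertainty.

4000 ± 1310

Let w = s + c = 158. δw = √(δs² + δc²) = √(21.2 + 121) = 11.9, so δw/w = 0.0757.
Q is then a monomial in w, y, u:
δQ/Q = √((δw/w)² + (-2·δy/y)² + (2·δu/u)²) = √(0.00572 + 0.0484 + 0.0536) = 0.328
Q = 4000, so δQ = 0.328 × 4000 = 1310.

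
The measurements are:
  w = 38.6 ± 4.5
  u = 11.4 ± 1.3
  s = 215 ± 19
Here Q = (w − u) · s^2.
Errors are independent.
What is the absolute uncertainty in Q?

Let h = w − u = 27.2. δh = √(δw² + δu²) = √(20.2 + 1.69) = 4.68, so δh/h = 0.172.
Q is then a monomial in h, s:
δQ/Q = √((δh/h)² + (2·δs/s)²) = √(0.0297 + 0.0312) = 0.247
Q = 1.26e+06, so δQ = 0.247 × 1.26e+06 = 3.1e+05.

3.1e+05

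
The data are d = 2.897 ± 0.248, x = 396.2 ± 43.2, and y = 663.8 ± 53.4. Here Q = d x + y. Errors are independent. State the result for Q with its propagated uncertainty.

Let p = d·x = 1148. δp/p = √((1·δd/d)² + (1·δx/x)²) = √(0.00733 + 0.0119) = 0.139, so δp = 159.
Q = p + y: δQ = √(δp² + δy²) = √(25300 + 2850) = 168
Q = 1812.

1812 ± 168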